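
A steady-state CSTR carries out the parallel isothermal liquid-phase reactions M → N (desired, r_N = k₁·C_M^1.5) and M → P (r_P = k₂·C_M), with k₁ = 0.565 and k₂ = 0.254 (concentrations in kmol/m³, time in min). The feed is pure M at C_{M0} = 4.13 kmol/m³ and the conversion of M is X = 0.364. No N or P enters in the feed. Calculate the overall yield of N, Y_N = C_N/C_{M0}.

0.285

Exit C_M = C_{M0}(1−X) = 4.13×0.636 = 2.627 kmol/m³.
A CSTR operates uniformly at the exit composition, giving r_N = 2.405 and r_P = 0.6672 (each k·C_M^n at C_M = 2.627).
Fraction of consumed M going to N: r_N/(r_N+r_P) = 0.7828.
C_N = 0.7828·C_{M0}·X = 0.7828×4.13×0.364 = 1.18 kmol/m³; Y_N = C_N/C_{M0} = 0.285.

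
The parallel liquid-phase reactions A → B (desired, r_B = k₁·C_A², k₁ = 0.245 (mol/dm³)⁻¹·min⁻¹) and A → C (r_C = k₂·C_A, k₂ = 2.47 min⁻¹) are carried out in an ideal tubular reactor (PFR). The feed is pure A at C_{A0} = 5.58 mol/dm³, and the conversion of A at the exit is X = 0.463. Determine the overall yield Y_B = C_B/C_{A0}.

C_A = C_{A0}(1−X) = 2.996 mol/dm³.
Along a PFR/batch, dC_C/dC_A = −r_C/(r_B+r_C) = −k₂/(k₂+k₁·C_A).
Integrating from C_{A0} to C_A: C_C = (2.47/0.245)·ln[(2.47+0.245·5.58)/(2.47+0.245·3.00)] = 10.08·ln(3.837/3.204) = 1.817 mol/dm³.
Then C_B = (C_{A0}−C_A) − C_C = 2.584 − 1.817 = 0.7661 mol/dm³.
Y_B = C_B/C_{A0} = 0.7661/5.58 = 0.137.

0.137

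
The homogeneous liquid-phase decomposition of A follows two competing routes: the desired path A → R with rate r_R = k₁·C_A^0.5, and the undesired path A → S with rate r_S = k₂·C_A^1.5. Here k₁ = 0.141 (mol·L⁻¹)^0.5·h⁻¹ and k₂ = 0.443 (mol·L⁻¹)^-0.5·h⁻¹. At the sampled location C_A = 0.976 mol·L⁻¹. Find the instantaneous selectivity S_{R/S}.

S_{R/S} = r_R/r_S = (k₁·C_A^0.5)/(k₂·C_A^1.5) = (k₁/k₂)·C_A⁻¹.
= (0.141×0.9760^0.5) / (0.443×0.9760^1.5) = 0.1393/0.4271 = 0.326.
The undesired path is higher order in A, so low C_A (CSTR or dilute feed) favours R.

0.326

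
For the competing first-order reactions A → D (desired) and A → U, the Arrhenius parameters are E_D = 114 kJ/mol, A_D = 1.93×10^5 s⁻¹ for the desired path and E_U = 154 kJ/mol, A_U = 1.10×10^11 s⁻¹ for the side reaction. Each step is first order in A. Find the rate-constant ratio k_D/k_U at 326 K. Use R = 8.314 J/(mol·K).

4.50

With equal orders, S_{D/U} = k_D/k_U = (A_D/A_U)·exp[(E_U−E_D)/(RT)].
(E_U−E_D)/(RT) = (154−114)×10³/(8.314×326) = 40000/2710 = 14.76.
k_D/k_U = (1.93×10^5/1.10×10^11)·exp(14.76) = 1.755×10^-6 × 2.567×10^6 = 4.50.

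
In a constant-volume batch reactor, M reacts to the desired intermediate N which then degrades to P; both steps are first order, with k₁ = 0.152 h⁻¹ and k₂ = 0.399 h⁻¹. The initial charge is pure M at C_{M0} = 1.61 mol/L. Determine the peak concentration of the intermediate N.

0.339 mol/L

At the optimum, C_{N,max}/C_{M0} = (k₁/k₂)^[k₂/(k₂−k₁)].
= (0.152/0.399)^(0.399/(0.399−0.152)) = (0.3810)^(1.615) = 0.2104.
C_{N,max} = 0.2104×1.61 = 0.339 mol/L.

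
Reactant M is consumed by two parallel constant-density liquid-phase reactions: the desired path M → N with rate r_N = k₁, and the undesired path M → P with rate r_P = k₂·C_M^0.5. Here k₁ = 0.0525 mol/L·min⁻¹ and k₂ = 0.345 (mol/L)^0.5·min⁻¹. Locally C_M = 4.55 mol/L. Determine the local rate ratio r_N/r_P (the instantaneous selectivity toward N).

0.0713

S_{N/P} = r_N/r_P = (k₁)/(k₂·C_M^0.5) = (k₁/k₂)·C_M^-0.5.
= (0.0525) / (0.345×4.550^0.5) = 0.05250/0.7359 = 0.0713.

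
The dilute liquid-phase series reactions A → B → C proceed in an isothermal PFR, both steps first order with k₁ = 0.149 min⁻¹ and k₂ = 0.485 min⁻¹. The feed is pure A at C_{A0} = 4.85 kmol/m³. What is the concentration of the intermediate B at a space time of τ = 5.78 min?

0.779 kmol/m³

For first-order series with pure A initially, C_B(τ) = k₁C_{A0}/(k₂−k₁)·(e^(−k₁τ) − e^(−k₂τ)).
e^(−k₁τ) = e^(−0.149×5.78) = e^(−0.8612) = 0.4226; e^(−k₂τ) = e^(−2.803) = 0.06061.
C_B = 0.149×4.85/(0.485−0.149) × (0.4226−0.06061) = 2.151×0.3620 = 0.7786 kmol/m³.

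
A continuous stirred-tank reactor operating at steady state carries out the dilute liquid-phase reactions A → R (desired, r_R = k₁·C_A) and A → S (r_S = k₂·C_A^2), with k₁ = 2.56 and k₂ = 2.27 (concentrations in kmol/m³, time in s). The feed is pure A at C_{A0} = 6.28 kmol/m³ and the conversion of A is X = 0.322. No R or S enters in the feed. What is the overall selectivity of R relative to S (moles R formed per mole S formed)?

Exit C_A = C_{A0}(1−X) = 6.28×0.678 = 4.258 kmol/m³.
In a CSTR the entire volume is at exit conditions, so r_R = 2.56×4.258 = 10.90 and r_S = 2.27×4.258^2 = 41.15.
Overall selectivity = C_R/C_S = r_Rτ/(r_Sτ) = r_R/r_S = 0.265.

0.265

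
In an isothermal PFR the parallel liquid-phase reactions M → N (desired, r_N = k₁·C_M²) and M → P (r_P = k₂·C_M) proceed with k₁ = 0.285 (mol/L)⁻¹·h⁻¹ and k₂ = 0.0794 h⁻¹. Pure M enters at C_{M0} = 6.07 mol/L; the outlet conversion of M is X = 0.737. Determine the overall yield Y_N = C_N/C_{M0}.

C_M = C_{M0}(1−X) = 1.596 mol/L.
Along a PFR/batch, dC_P/dC_M = −r_P/(r_N+r_P) = −k₂/(k₂+k₁·C_M).
Integrating from C_{M0} to C_M: C_P = (0.0794/0.285)·ln[(0.0794+0.285·6.07)/(0.0794+0.285·1.60)] = 0.2786·ln(1.809/0.5344) = 0.3398 mol/L.
Then C_N = (C_{M0}−C_M) − C_P = 4.474 − 0.3398 = 4.134 mol/L.
Y_N = C_N/C_{M0} = 4.134/6.07 = 0.681.

0.681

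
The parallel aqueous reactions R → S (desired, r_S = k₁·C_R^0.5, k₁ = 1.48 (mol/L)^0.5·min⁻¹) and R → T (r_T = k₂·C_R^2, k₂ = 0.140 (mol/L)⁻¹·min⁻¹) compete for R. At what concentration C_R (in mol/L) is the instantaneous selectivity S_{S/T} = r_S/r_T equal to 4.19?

1.85 mol/L

S_{S/T} = (k₁/k₂)·C_R^-1.5 ⇒ C_R = (S·k₂/k₁)^(1/(-1.5)).
= (4.19×0.140/1.48)^(-0.6667) = (0.3964)^(-0.6667) = 1.85 mol/L.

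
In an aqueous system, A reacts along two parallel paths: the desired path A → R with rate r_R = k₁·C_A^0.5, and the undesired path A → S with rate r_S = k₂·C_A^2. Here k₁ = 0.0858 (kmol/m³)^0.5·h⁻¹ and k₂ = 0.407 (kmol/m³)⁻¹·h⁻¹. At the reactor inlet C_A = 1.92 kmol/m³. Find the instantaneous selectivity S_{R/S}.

0.0792

S_{R/S} = r_R/r_S = (k₁·C_A^0.5)/(k₂·C_A^2) = (k₁/k₂)·C_A^-1.5.
= (0.0858×1.920^0.5) / (0.407×1.920^2) = 0.1189/1.500 = 0.0792.
The undesired path is higher order in A, so low C_A (CSTR or dilute feed) favours R.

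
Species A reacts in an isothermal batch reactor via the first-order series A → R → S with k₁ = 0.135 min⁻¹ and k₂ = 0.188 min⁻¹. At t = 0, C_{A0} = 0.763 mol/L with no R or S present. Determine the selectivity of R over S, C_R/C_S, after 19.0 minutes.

Solving the coupled first-order balances gives C_R(t) = [k₁/(k₂−k₁)]·C_{A0}·(e^(−k₁t) − e^(−k₂t)).
e^(−k₁t) = e^(−0.135×19.0) = e^(−2.565) = 0.07692; e^(−k₂t) = e^(−3.572) = 0.02810.
C_R = 0.135×0.763/(0.188−0.135) × (0.07692−0.02810) = 1.943×0.04882 = 0.09488 mol/L.
C_A = C_{A0}e^(−k₁t) = 0.05869 mol/L, so C_S = C_{A0}−C_A−C_R = 0.6094 mol/L; C_R/C_S = 0.156.

0.156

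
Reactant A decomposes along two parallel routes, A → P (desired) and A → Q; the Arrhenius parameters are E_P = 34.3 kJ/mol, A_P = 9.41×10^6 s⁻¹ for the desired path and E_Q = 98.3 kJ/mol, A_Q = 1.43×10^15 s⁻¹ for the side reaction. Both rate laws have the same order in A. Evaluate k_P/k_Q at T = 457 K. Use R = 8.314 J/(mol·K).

0.136

With equal orders, S_{P/Q} = k_P/k_Q = (A_P/A_Q)·exp[(E_Q−E_P)/(RT)].
(E_Q−E_P)/(RT) = (98.3−34.3)×10³/(8.314×457) = 64000/3799 = 16.84.
k_P/k_Q = (9.41×10^6/1.43×10^15)·exp(16.84) = 6.580×10^-9 × 2.067×10^7 = 0.136.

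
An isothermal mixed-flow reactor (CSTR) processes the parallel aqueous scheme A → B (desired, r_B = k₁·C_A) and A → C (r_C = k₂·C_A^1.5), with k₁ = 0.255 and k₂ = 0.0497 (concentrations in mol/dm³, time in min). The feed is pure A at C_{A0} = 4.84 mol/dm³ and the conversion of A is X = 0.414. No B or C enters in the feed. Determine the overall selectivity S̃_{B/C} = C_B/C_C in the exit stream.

3.05

Exit C_A = C_{A0}(1−X) = 4.84×0.586 = 2.836 mol/dm³.
A CSTR operates uniformly at the exit composition, giving r_B = 0.7232 and r_C = 0.2374 (each k·C_A^n at C_A = 2.836).
Overall selectivity = C_B/C_C = r_Bτ/(r_Cτ) = r_B/r_C = 3.05.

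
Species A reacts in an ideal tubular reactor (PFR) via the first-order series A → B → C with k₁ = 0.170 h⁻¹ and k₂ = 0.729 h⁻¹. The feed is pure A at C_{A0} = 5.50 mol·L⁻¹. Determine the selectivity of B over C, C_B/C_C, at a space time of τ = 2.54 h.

For first-order series with pure A initially, C_B(τ) = k₁C_{A0}/(k₂−k₁)·(e^(−k₁τ) − e^(−k₂τ)).
e^(−k₁τ) = e^(−0.170×2.54) = e^(−0.4318) = 0.6493; e^(−k₂τ) = e^(−1.852) = 0.1570.
C_B = 0.170×5.50/(0.729−0.170) × (0.6493−0.1570) = 1.673×0.4924 = 0.8235 mol·L⁻¹.
C_A = C_{A0}e^(−k₁τ) = 3.571 mol·L⁻¹, so C_C = C_{A0}−C_A−C_B = 1.105 mol·L⁻¹; C_B/C_C = 0.745.

0.745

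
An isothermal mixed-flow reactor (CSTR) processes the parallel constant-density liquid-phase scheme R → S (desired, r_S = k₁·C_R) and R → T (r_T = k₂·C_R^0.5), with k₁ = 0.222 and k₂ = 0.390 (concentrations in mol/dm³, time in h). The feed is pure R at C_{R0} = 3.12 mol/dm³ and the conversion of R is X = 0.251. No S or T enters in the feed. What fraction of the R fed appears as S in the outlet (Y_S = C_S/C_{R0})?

Exit C_R = C_{R0}(1−X) = 3.12×0.749 = 2.337 mol/dm³.
In a CSTR the entire volume is at exit conditions, so r_S = 0.222×2.337 = 0.5188 and r_T = 0.390×2.337^0.5 = 0.5962.
Fraction of consumed R going to S: r_S/(r_S+r_T) = 0.4653.
C_S = 0.4653·C_{R0}·X = 0.4653×3.12×0.251 = 0.364 mol/dm³; Y_S = C_S/C_{R0} = 0.117.

0.117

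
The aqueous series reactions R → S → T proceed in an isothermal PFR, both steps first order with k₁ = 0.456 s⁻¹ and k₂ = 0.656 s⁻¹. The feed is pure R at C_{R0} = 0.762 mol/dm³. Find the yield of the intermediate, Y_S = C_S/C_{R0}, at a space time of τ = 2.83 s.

Solving the coupled first-order balances gives C_S(τ) = [k₁/(k₂−k₁)]·C_{R0}·(e^(−k₁τ) − e^(−k₂τ)).
e^(−k₁τ) = e^(−0.456×2.83) = e^(−1.290) = 0.2751; e^(−k₂τ) = e^(−1.856) = 0.1562.
C_S = 0.456×0.762/(0.656−0.456) × (0.2751−0.1562) = 1.737×0.1189 = 0.2066 mol/dm³.
Y_S = C_S/C_{R0} = 0.2066/0.762 = 0.271.

0.271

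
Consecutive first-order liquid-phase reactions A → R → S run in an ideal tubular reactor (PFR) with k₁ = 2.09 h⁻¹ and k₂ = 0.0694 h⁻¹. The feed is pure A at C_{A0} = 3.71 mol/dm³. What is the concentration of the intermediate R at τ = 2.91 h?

For first-order series with pure A initially, C_R(τ) = k₁C_{A0}/(k₂−k₁)·(e^(−k₁τ) − e^(−k₂τ)).
e^(−k₁τ) = e^(−2.09×2.91) = e^(−6.082) = 0.002284; e^(−k₂τ) = e^(−0.2020) = 0.8171.
C_R = 2.09×3.71/(0.0694−2.09) × (0.002284−0.8171) = (-3.837)×(-0.8148) = 3.127 mol/dm³.

3.13 mol/dm³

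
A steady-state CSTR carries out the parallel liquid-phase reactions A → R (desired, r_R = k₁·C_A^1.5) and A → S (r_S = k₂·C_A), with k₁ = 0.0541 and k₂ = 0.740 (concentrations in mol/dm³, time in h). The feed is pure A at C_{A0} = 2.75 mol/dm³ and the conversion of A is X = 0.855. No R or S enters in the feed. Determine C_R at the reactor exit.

Exit C_A = C_{A0}(1−X) = 2.75×0.145 = 0.3988 mol/dm³.
Rates in a CSTR are evaluated at the outlet concentration: r_R = 0.0541×0.3988^1.5 = 0.01362, r_S = 0.740×0.3988 = 0.2951.
Fraction of consumed A going to R: r_R/(r_R+r_S) = 0.04413.
C_R = 0.04413·C_{A0}·X = 0.04413×2.75×0.855 = 0.104 mol/dm³.

0.104 mol/dm³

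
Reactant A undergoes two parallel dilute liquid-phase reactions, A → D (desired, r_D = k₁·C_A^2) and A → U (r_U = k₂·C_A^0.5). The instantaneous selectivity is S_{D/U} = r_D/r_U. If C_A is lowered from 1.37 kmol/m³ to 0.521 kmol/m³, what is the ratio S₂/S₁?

0.235

S_{D/U} = (k₁/k₂)·C_A^1.5, so S₂/S₁ = (C_{A,2}/C_{A,1})^1.5.
= (0.521/1.37)^1.5 = (0.3803)^1.5 = 0.235.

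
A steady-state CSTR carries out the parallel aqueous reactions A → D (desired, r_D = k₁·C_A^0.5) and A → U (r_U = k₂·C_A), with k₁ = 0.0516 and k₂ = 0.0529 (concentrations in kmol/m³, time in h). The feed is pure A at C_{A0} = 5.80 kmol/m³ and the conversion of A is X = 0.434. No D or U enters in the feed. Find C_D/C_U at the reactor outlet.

0.538

Exit C_A = C_{A0}(1−X) = 5.80×0.566 = 3.283 kmol/m³.
Rates in a CSTR are evaluated at the outlet concentration: r_D = 0.0516×3.283^0.5 = 0.09349, r_U = 0.0529×3.283 = 0.1737.
Overall selectivity = C_D/C_U = r_Dτ/(r_Uτ) = r_D/r_U = 0.538.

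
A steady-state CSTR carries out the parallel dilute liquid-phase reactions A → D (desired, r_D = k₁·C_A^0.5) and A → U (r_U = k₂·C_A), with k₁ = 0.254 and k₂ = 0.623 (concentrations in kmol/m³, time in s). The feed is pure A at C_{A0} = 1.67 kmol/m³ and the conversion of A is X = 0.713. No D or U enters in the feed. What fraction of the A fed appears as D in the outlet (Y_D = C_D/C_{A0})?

0.264

Exit C_A = C_{A0}(1−X) = 1.67×0.287 = 0.4793 kmol/m³.
In a CSTR the entire volume is at exit conditions, so r_D = 0.254×0.4793^0.5 = 0.1758 and r_U = 0.623×0.4793 = 0.2986.
Fraction of consumed A going to D: r_D/(r_D+r_U) = 0.3706.
C_D = 0.3706·C_{A0}·X = 0.3706×1.67×0.713 = 0.441 kmol/m³; Y_D = C_D/C_{A0} = 0.264.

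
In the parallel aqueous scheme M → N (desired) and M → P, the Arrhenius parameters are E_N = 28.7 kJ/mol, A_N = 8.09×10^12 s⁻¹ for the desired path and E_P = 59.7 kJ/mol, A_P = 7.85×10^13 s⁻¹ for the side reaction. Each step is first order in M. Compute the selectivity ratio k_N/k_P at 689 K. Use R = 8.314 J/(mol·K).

23.1

k_N/k_P = (A_N/A_P)·exp[−(E_N−E_P)/(RT)] = (A_N/A_P)·exp[(E_P−E_N)/(RT)].
(E_P−E_N)/(RT) = (59.7−28.7)×10³/(8.314×689) = 31000/5728 = 5.412.
k_N/k_P = (8.09×10^12/7.85×10^13)·exp(5.412) = 0.1031 × 224.0 = 23.1.
Since E_N < E_P, lowering the temperature improves selectivity toward N.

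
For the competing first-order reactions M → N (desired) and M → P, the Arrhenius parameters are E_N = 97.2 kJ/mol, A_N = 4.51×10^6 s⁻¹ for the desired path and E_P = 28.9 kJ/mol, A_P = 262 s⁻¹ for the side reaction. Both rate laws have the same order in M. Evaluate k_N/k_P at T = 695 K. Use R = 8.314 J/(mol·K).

0.127

k_N/k_P = (A_N/A_P)·exp[−(E_N−E_P)/(RT)] = (A_N/A_P)·exp[(E_P−E_N)/(RT)].
(E_P−E_N)/(RT) = (28.9−97.2)×10³/(8.314×695) = -68300/5778 = -11.82.
k_N/k_P = (4.51×10^6/262)·exp(-11.82) = 17214 × 7.354×10^-6 = 0.127.
Since E_N > E_P, raising the temperature improves selectivity toward N.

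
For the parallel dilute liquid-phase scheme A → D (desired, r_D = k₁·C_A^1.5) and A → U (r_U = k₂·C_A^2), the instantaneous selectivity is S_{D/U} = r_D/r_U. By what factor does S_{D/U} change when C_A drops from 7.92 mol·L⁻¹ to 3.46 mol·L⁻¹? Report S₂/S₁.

1.51

S_{D/U} = (k₁/k₂)·C_A^-0.5, so S₂/S₁ = (C_{A,2}/C_{A,1})^-0.5.
= (3.46/7.92)^(-0.5) = (0.4369)^(-0.5) = 1.51.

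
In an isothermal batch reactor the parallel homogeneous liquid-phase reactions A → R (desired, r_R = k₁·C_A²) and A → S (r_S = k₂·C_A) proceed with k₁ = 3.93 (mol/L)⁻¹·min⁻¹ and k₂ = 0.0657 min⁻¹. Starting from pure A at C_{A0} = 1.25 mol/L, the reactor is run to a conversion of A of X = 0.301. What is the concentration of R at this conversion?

0.370 mol/L

C_A = C_{A0}(1−X) = 0.8738 mol/L.
Along a PFR/batch, dC_S/dC_A = −r_S/(r_R+r_S) = −k₂/(k₂+k₁·C_A).
Integrating from C_{A0} to C_A: C_S = (0.0657/3.93)·ln[(0.0657+3.93·1.25)/(0.0657+3.93·0.874)] = 0.01672·ln(4.978/3.500) = 0.005892 mol/L.
Then C_R = (C_{A0}−C_A) − C_S = 0.3762 − 0.005892 = 0.3704 mol/L.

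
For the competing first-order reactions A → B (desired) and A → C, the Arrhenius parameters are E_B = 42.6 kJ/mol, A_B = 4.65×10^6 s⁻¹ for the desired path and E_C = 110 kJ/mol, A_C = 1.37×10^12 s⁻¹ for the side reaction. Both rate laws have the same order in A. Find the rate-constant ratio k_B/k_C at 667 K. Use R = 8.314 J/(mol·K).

k_B/k_C = (A_B/A_C)·exp[−(E_B−E_C)/(RT)] = (A_B/A_C)·exp[(E_C−E_B)/(RT)].
(E_C−E_B)/(RT) = (110−42.6)×10³/(8.314×667) = 67400/5545 = 12.15.
k_B/k_C = (4.65×10^6/1.37×10^12)·exp(12.15) = 3.394×10^-6 × 1.899×10^5 = 0.644.

0.644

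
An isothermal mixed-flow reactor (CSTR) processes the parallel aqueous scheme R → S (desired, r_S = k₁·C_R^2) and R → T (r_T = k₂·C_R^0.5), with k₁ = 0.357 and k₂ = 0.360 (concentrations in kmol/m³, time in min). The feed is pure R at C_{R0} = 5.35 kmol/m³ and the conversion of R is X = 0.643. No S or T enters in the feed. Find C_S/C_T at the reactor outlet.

Exit C_R = C_{R0}(1−X) = 5.35×0.357 = 1.910 kmol/m³.
In a CSTR the entire volume is at exit conditions, so r_S = 0.357×1.910^2 = 1.302 and r_T = 0.360×1.910^0.5 = 0.4975.
Overall selectivity = C_S/C_T = r_Sτ/(r_Tτ) = r_S/r_T = 2.62.

2.62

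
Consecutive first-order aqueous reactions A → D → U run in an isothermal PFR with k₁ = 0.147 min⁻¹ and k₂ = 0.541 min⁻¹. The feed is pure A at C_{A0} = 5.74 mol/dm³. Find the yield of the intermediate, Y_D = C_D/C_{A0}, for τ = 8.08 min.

0.109

Solving the coupled first-order balances gives C_D(τ) = [k₁/(k₂−k₁)]·C_{A0}·(e^(−k₁τ) − e^(−k₂τ)).
e^(−k₁τ) = e^(−0.147×8.08) = e^(−1.188) = 0.3049; e^(−k₂τ) = e^(−4.371) = 0.01264.
C_D = 0.147×5.74/(0.541−0.147) × (0.3049−0.01264) = 2.142×0.2923 = 0.6259 mol/dm³.
Y_D = C_D/C_{A0} = 0.6259/5.74 = 0.109.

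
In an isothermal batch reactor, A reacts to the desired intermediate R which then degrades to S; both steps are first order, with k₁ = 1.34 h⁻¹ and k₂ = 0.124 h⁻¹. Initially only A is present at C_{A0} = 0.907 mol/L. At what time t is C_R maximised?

1.96 h

For first-order series the maximum of C_R occurs at t_opt = ln(k₂/k₁)/(k₂−k₁).
= ln(0.124/1.34)/(0.124−1.34) = ln(0.09254)/-1.216 = -2.380/-1.216 = 1.96 h.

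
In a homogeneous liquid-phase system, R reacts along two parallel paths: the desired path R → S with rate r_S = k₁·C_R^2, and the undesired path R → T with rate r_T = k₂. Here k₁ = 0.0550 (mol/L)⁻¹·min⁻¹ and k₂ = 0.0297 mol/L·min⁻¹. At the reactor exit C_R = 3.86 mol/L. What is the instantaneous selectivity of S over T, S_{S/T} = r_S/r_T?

27.6

S_{S/T} = r_S/r_T = (k₁·C_R^2)/(k₂) = (k₁/k₂)·C_R^2.
= (0.0550×3.860^2) / (0.0297) = 0.8195/0.02970 = 27.6.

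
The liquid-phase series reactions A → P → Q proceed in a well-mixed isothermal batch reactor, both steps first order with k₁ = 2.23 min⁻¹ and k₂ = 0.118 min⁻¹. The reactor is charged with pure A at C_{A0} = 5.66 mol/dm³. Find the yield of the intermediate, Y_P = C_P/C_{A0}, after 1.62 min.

Solving the coupled first-order balances gives C_P(t) = [k₁/(k₂−k₁)]·C_{A0}·(e^(−k₁t) − e^(−k₂t)).
e^(−k₁t) = e^(−2.23×1.62) = e^(−3.613) = 0.02698; e^(−k₂t) = e^(−0.1912) = 0.8260.
C_P = 2.23×5.66/(0.118−2.23) × (0.02698−0.8260) = (-5.976)×(-0.7990) = 4.775 mol/dm³.
Y_P = C_P/C_{A0} = 4.775/5.66 = 0.844.

0.844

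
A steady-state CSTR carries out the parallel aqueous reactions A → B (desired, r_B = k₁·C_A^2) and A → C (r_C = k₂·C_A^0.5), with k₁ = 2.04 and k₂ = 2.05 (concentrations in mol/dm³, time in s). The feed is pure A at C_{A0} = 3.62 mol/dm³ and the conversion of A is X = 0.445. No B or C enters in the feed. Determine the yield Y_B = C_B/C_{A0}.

Exit C_A = C_{A0}(1−X) = 3.62×0.555 = 2.009 mol/dm³.
A CSTR operates uniformly at the exit composition, giving r_B = 8.234 and r_C = 2.906 (each k·C_A^n at C_A = 2.009).
Fraction of consumed A going to B: r_B/(r_B+r_C) = 0.7392.
C_B = 0.7392·C_{A0}·X = 0.7392×3.62×0.445 = 1.19 mol/dm³; Y_B = C_B/C_{A0} = 0.329.

0.329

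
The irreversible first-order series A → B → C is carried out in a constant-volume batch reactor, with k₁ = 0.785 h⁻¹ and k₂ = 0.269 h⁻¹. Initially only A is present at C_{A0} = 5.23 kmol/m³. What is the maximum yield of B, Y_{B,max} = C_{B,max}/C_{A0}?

0.572

For a first-order series the maximum intermediate yield is C_{B,max}/C_{A0} = (k₁/k₂)^[k₂/(k₂−k₁)].
= (0.785/0.269)^(0.269/(0.269−0.785)) = (2.918)^(-0.5213) = 0.5722.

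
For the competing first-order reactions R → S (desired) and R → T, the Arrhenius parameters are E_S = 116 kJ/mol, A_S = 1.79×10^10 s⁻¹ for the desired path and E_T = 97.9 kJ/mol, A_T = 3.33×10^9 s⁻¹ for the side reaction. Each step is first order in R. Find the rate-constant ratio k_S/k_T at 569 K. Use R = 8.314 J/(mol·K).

k_S/k_T = (A_S/A_T)·exp[−(E_S−E_T)/(RT)] = (A_S/A_T)·exp[(E_T−E_S)/(RT)].
(E_T−E_S)/(RT) = (97.9−116)×10³/(8.314×569) = -18100/4731 = -3.826.
k_S/k_T = (1.79×10^10/3.33×10^9)·exp(-3.826) = 5.375 × 0.02179 = 0.117.
Since E_S > E_T, raising the temperature improves selectivity toward S.

0.117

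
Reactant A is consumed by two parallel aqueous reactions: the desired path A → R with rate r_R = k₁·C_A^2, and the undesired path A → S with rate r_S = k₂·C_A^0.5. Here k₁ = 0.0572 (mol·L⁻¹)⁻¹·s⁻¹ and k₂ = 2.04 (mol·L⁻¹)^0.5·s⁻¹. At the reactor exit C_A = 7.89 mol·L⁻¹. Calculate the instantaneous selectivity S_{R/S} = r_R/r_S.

0.621

S_{R/S} = r_R/r_S = (k₁·C_A^2)/(k₂·C_A^0.5) = (k₁/k₂)·C_A^1.5.
= (0.0572×7.890^2) / (2.04×7.890^0.5) = 3.561/5.730 = 0.621.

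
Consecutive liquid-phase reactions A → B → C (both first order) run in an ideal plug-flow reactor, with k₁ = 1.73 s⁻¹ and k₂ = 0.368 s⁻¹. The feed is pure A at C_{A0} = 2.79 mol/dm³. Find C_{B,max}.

At the optimum, C_{B,max}/C_{A0} = (k₁/k₂)^[k₂/(k₂−k₁)].
= (1.73/0.368)^(0.368/(0.368−1.73)) = (4.701)^(-0.2702) = 0.6582.
C_{B,max} = 0.6582×2.79 = 1.84 mol/dm³.

1.84 mol/dm³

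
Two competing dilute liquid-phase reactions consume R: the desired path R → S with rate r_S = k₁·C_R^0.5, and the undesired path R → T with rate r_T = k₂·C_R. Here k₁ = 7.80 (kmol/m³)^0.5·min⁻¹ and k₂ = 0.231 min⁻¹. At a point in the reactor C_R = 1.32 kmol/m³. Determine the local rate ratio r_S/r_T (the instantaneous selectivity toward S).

S_{S/T} = r_S/r_T = (k₁·C_R^0.5)/(k₂·C_R) = (k₁/k₂)·C_R^-0.5.
= (7.80×1.320^0.5) / (0.231×1.320) = 8.962/0.3049 = 29.4.

29.4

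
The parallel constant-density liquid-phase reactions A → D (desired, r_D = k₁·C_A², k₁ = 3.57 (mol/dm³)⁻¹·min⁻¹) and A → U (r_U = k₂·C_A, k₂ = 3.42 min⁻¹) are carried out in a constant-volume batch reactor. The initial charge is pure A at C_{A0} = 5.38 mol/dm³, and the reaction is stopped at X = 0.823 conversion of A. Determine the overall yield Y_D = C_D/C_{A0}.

C_A = C_{A0}(1−X) = 0.9523 mol/dm³.
Along a PFR/batch, dC_U/dC_A = −r_U/(r_D+r_U) = −k₂/(k₂+k₁·C_A).
Integrating from C_{A0} to C_A: C_U = (3.42/3.57)·ln[(3.42+3.57·5.38)/(3.42+3.57·0.952)] = 0.9580·ln(22.63/6.820) = 1.149 mol/dm³.
Then C_D = (C_{A0}−C_A) − C_U = 4.428 − 1.149 = 3.279 mol/dm³.
Y_D = C_D/C_{A0} = 3.279/5.38 = 0.609.

0.609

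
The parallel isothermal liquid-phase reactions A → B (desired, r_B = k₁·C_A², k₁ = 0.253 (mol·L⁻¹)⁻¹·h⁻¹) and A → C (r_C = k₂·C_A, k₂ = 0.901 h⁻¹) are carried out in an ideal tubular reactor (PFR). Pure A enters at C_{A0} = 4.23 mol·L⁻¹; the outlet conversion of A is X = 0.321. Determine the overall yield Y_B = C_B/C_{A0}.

0.160

C_A = C_{A0}(1−X) = 2.872 mol·L⁻¹.
Along a PFR/batch, dC_C/dC_A = −r_C/(r_B+r_C) = −k₂/(k₂+k₁·C_A).
Integrating from C_{A0} to C_A: C_C = (0.901/0.253)·ln[(0.901+0.253·4.23)/(0.901+0.253·2.87)] = 3.561·ln(1.971/1.628) = 0.6820 mol·L⁻¹.
Then C_B = (C_{A0}−C_A) − C_C = 1.358 − 0.6820 = 0.6759 mol·L⁻¹.
Y_B = C_B/C_{A0} = 0.6759/4.23 = 0.160.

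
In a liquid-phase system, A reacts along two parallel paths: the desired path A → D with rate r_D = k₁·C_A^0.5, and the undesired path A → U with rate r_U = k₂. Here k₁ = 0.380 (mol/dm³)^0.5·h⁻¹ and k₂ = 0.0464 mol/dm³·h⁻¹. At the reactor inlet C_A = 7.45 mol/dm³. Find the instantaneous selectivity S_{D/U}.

S_{D/U} = r_D/r_U = (k₁·C_A^0.5)/(k₂) = (k₁/k₂)·C_A^0.5.
= (0.380×7.450^0.5) / (0.0464) = 1.037/0.04640 = 22.4.

22.4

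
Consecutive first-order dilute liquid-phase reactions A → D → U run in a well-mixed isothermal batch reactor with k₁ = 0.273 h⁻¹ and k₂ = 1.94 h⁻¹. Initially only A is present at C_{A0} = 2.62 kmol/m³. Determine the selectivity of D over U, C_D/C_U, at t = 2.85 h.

0.160

Solving the coupled first-order balances gives C_D(t) = [k₁/(k₂−k₁)]·C_{A0}·(e^(−k₁t) − e^(−k₂t)).
e^(−k₁t) = e^(−0.273×2.85) = e^(−0.7781) = 0.4593; e^(−k₂t) = e^(−5.529) = 0.003970.
C_D = 0.273×2.62/(1.94−0.273) × (0.4593−0.003970) = 0.4291×0.4553 = 0.1954 kmol/m³.
C_A = C_{A0}e^(−k₁t) = 1.203 kmol/m³, so C_U = C_{A0}−C_A−C_D = 1.221 kmol/m³; C_D/C_U = 0.160.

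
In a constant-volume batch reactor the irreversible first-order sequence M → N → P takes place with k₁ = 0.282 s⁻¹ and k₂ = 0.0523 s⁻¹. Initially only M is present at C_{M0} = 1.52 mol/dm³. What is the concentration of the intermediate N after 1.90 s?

Solving the coupled first-order balances gives C_N(t) = [k₁/(k₂−k₁)]·C_{M0}·(e^(−k₁t) − e^(−k₂t)).
e^(−k₁t) = e^(−0.282×1.90) = e^(−0.5358) = 0.5852; e^(−k₂t) = e^(−0.09937) = 0.9054.
C_N = 0.282×1.52/(0.0523−0.282) × (0.5852−0.9054) = (-1.866)×(-0.3202) = 0.5975 mol/dm³.

0.598 mol/dm³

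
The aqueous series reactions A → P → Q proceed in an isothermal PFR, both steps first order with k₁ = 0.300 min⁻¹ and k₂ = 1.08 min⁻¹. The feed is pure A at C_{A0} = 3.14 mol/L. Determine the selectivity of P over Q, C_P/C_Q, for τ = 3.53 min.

0.236

The intermediate concentration in a first-order A→B→C sequence is C_P = k₁C_{A0}(e^(−k₁τ) − e^(−k₂τ))/(k₂−k₁).
e^(−k₁τ) = e^(−0.300×3.53) = e^(−1.059) = 0.3468; e^(−k₂τ) = e^(−3.812) = 0.02210.
C_P = 0.300×3.14/(1.08−0.300) × (0.3468−0.02210) = 1.208×0.3247 = 0.3921 mol/L.
C_A = C_{A0}e^(−k₁τ) = 1.089 mol/L, so C_Q = C_{A0}−C_A−C_P = 1.659 mol/L; C_P/C_Q = 0.236.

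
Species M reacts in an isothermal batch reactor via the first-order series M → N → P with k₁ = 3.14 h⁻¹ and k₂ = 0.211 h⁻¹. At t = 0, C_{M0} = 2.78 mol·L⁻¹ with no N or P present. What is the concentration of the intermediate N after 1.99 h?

For first-order series with pure M initially, C_N(t) = k₁C_{M0}/(k₂−k₁)·(e^(−k₁t) − e^(−k₂t)).
e^(−k₁t) = e^(−3.14×1.99) = e^(−6.249) = 0.001933; e^(−k₂t) = e^(−0.4199) = 0.6571.
C_N = 3.14×2.78/(0.211−3.14) × (0.001933−0.6571) = (-2.980)×(-0.6552) = 1.953 mol·L⁻¹.

1.95 mol·L⁻¹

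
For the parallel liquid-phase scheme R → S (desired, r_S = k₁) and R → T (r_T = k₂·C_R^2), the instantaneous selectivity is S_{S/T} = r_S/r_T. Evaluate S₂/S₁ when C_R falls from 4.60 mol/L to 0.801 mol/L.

33.0

S_{S/T} = (k₁/k₂)·C_R^-2, so S₂/S₁ = (C_{R,2}/C_{R,1})^-2.
= (0.801/4.60)^(-2) = (0.1741)^(-2) = 33.0.
Selectivity toward S rises as C_R falls — low-concentration operation is favoured.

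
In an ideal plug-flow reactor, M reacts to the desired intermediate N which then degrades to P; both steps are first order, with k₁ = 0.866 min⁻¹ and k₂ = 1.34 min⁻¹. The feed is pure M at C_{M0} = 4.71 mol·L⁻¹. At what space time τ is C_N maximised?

Setting dC_N/dτ = 0 gives τ_opt = ln(k₂/k₁)/(k₂−k₁).
= ln(1.34/0.866)/(1.34−0.866) = ln(1.547)/0.4740 = 0.4365/0.4740 = 0.921 min.

0.921 min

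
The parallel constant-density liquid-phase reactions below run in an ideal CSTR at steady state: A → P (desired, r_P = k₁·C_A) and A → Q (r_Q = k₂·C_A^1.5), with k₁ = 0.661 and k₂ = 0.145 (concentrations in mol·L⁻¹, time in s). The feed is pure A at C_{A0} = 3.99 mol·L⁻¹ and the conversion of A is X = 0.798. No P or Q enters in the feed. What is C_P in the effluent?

Exit C_A = C_{A0}(1−X) = 3.99×0.202 = 0.8060 mol·L⁻¹.
A CSTR operates uniformly at the exit composition, giving r_P = 0.5328 and r_Q = 0.1049 (each k·C_A^n at C_A = 0.8060).
Fraction of consumed A going to P: r_P/(r_P+r_Q) = 0.8355.
C_P = 0.8355·C_{A0}·X = 0.8355×3.99×0.798 = 2.66 mol·L⁻¹.

2.66 mol·L⁻¹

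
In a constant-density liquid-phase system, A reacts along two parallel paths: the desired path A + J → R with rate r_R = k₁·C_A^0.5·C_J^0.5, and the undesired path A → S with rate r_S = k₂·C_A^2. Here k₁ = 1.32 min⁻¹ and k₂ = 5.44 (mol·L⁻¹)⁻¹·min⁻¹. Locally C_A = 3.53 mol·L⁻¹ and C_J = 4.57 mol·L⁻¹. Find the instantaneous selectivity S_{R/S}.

0.0782

S_{R/S} = r_R/r_S = (k₁·C_A^0.5·C_J^0.5)/(k₂·C_A^2) = (k₁/k₂)·C_A^-1.5·C_J^0.5.
= (1.32×3.530^0.5×4.570^0.5) / (5.44×3.530^2) = 5.302/67.79 = 0.0782.
The undesired path is higher order in A, so low C_A (CSTR or dilute feed) favours R.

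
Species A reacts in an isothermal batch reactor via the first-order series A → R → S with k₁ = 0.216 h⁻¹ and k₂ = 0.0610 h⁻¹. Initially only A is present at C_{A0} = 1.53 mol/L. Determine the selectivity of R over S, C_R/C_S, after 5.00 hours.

5.21

Solving the coupled first-order balances gives C_R(t) = [k₁/(k₂−k₁)]·C_{A0}·(e^(−k₁t) − e^(−k₂t)).
e^(−k₁t) = e^(−0.216×5.00) = e^(−1.080) = 0.3396; e^(−k₂t) = e^(−0.3050) = 0.7371.
C_R = 0.216×1.53/(0.0610−0.216) × (0.3396−0.7371) = (-2.132)×(-0.3975) = 0.8476 mol/L.
C_A = C_{A0}e^(−k₁t) = 0.5196 mol/L, so C_S = C_{A0}−C_A−C_R = 0.1628 mol/L; C_R/C_S = 5.21.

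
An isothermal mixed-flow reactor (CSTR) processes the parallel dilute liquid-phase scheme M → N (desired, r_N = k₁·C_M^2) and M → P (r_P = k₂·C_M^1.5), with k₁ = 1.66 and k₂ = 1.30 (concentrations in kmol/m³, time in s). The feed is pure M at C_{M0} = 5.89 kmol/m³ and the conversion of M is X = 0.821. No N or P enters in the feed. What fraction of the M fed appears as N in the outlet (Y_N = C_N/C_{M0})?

0.466

Exit C_M = C_{M0}(1−X) = 5.89×0.179 = 1.054 kmol/m³.
Rates in a CSTR are evaluated at the outlet concentration: r_N = 1.66×1.054^2 = 1.845, r_P = 1.30×1.054^1.5 = 1.407.
Fraction of consumed M going to N: r_N/(r_N+r_P) = 0.5673.
C_N = 0.5673·C_{M0}·X = 0.5673×5.89×0.821 = 2.74 kmol/m³; Y_N = C_N/C_{M0} = 0.466.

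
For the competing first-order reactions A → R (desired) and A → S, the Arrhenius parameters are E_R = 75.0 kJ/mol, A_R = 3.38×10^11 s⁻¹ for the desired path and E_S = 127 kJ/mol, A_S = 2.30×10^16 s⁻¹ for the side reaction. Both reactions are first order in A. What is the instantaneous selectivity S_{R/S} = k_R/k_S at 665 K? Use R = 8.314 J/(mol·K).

With equal orders, S_{R/S} = k_R/k_S = (A_R/A_S)·exp[(E_S−E_R)/(RT)].
(E_S−E_R)/(RT) = (127−75.0)×10³/(8.314×665) = 52000/5529 = 9.405.
k_R/k_S = (3.38×10^11/2.30×10^16)·exp(9.405) = 1.470×10^-5 × 12152 = 0.179.
Since E_R < E_S, lowering the temperature improves selectivity toward R.

0.179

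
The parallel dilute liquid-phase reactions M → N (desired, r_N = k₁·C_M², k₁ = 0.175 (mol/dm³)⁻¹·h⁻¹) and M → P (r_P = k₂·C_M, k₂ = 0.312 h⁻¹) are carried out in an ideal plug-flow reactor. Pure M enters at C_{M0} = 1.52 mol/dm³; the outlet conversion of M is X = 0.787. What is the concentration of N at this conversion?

0.394 mol/dm³

C_M = C_{M0}(1−X) = 0.3238 mol/dm³.
Along a PFR/batch, dC_P/dC_M = −r_P/(r_N+r_P) = −k₂/(k₂+k₁·C_M).
Integrating from C_{M0} to C_M: C_P = (0.312/0.175)·ln[(0.312+0.175·1.52)/(0.312+0.175·0.324)] = 1.783·ln(0.5780/0.3687) = 0.8018 mol/dm³.
Then C_N = (C_{M0}−C_M) − C_P = 1.196 − 0.8018 = 0.3945 mol/dm³.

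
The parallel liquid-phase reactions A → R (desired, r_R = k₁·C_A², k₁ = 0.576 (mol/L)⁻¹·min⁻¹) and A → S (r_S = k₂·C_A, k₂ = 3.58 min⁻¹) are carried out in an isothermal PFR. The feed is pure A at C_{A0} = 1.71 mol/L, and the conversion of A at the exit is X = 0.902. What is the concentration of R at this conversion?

C_A = C_{A0}(1−X) = 0.1676 mol/L.
Along a PFR/batch, dC_S/dC_A = −r_S/(r_R+r_S) = −k₂/(k₂+k₁·C_A).
Integrating from C_{A0} to C_A: C_S = (3.58/0.576)·ln[(3.58+0.576·1.71)/(3.58+0.576·0.168)] = 6.215·ln(4.565/3.677) = 1.345 mol/L.
Then C_R = (C_{A0}−C_A) − C_S = 1.542 − 1.345 = 0.1972 mol/L.

0.197 mol/L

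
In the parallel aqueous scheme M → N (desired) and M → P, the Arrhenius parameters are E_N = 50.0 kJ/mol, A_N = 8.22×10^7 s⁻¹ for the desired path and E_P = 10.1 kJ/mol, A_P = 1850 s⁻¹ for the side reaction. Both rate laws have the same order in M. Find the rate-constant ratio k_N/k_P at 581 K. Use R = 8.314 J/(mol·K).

Since both paths have the same order in M, the concentration cancels and S_{N/P} = k_N/k_P = (A_N/A_P)·exp[(E_P−E_N)/(RT)].
(E_P−E_N)/(RT) = (10.1−50.0)×10³/(8.314×581) = -39900/4830 = -8.260.
k_N/k_P = (8.22×10^7/1850)·exp(-8.260) = 44432 × 2.586×10^-4 = 11.5.

11.5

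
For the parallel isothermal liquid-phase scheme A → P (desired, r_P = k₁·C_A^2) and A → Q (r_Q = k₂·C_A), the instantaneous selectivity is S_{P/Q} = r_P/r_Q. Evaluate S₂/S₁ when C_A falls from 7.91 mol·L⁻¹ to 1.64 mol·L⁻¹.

0.207

S_{P/Q} = (k₁/k₂)·C_A, so S₂/S₁ = (C_{A,2}/C_{A,1}).
= 1.64/7.91 = 0.207.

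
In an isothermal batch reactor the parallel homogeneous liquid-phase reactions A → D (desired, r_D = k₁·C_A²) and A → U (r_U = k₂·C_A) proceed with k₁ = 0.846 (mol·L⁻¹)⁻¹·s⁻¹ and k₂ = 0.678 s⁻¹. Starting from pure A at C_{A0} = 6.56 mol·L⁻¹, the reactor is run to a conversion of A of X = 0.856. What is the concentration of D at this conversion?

4.46 mol·L⁻¹

C_A = C_{A0}(1−X) = 0.9446 mol·L⁻¹.
Along a PFR/batch, dC_U/dC_A = −r_U/(r_D+r_U) = −k₂/(k₂+k₁·C_A).
Integrating from C_{A0} to C_A: C_U = (0.678/0.846)·ln[(0.678+0.846·6.56)/(0.678+0.846·0.945)] = 0.8014·ln(6.228/1.477) = 1.153 mol·L⁻¹.
Then C_D = (C_{A0}−C_A) − C_U = 5.615 − 1.153 = 4.462 mol·L⁻¹.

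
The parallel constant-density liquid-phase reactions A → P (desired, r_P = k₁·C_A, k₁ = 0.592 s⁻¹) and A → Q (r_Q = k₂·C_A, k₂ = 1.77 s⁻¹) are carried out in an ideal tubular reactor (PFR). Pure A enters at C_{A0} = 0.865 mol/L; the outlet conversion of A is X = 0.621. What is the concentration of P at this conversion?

0.135 mol/L

C_A = C_{A0}(1−X) = 0.3278 mol/L.
Both paths are first order in A, so the instantaneous fraction to P is constant: dC_P/d(−C_A) = k₁/(k₁+k₂) = 0.2506.
C_P = 0.2506·(C_{A0}−C_A) = 0.2506×0.5372 = 0.135 mol/L.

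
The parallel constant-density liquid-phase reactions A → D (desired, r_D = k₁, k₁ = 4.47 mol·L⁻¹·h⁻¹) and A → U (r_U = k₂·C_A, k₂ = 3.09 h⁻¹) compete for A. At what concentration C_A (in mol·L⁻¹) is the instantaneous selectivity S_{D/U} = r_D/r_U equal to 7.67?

S_{D/U} = (k₁/k₂)·C_A⁻¹ ⇒ C_A = (S·k₂/k₁)^(-1).
= (7.67×3.09/4.47)^(-1) = (5.302)^(-1) = 0.189 mol·L⁻¹.

0.189 mol·L⁻¹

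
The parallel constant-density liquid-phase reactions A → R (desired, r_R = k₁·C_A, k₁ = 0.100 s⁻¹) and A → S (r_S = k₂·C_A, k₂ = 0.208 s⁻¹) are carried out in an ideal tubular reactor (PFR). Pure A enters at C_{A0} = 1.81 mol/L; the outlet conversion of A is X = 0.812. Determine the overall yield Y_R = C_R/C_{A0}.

C_A = C_{A0}(1−X) = 0.3403 mol/L.
Both paths are first order in A, so the instantaneous fraction to R is constant: dC_R/d(−C_A) = k₁/(k₁+k₂) = 0.3247.
C_R = 0.3247·(C_{A0}−C_A) = 0.3247×1.470 = 0.477 mol/L.
Y_R = C_R/C_{A0} = 0.4772/1.81 = 0.264.

0.264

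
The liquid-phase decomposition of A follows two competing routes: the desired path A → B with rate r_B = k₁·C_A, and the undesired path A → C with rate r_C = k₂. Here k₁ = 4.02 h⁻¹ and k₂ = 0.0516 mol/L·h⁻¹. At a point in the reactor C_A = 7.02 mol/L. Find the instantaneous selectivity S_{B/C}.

547

S_{B/C} = r_B/r_C = (k₁·C_A)/(k₂) = (k₁/k₂)·C_A.
= (4.02×7.020) / (0.0516) = 28.22/0.05160 = 547.
Since the desired path is higher order in A, keeping C_A high (PFR or concentrated feed) favours B.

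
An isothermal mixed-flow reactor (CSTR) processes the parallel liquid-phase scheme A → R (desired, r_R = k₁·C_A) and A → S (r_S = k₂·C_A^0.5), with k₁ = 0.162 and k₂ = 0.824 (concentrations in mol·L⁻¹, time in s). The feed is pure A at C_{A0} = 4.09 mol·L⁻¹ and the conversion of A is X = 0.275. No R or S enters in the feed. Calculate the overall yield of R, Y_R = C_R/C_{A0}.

Exit C_A = C_{A0}(1−X) = 4.09×0.725 = 2.965 mol·L⁻¹.
A CSTR operates uniformly at the exit composition, giving r_R = 0.4804 and r_S = 1.419 (each k·C_A^n at C_A = 2.965).
Fraction of consumed A going to R: r_R/(r_R+r_S) = 0.2529.
C_R = 0.2529·C_{A0}·X = 0.2529×4.09×0.275 = 0.284 mol·L⁻¹; Y_R = C_R/C_{A0} = 0.0696.

0.0696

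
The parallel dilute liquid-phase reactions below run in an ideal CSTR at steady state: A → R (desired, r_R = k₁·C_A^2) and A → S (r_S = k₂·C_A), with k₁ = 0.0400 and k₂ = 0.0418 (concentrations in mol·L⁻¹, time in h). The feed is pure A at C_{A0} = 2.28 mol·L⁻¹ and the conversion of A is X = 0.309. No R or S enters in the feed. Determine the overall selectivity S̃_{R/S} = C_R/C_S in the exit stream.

1.51

Exit C_A = C_{A0}(1−X) = 2.28×0.691 = 1.575 mol·L⁻¹.
In a CSTR the entire volume is at exit conditions, so r_R = 0.0400×1.575^2 = 0.09929 and r_S = 0.0418×1.575 = 0.06586.
Overall selectivity = C_R/C_S = r_Rτ/(r_Sτ) = r_R/r_S = 1.51.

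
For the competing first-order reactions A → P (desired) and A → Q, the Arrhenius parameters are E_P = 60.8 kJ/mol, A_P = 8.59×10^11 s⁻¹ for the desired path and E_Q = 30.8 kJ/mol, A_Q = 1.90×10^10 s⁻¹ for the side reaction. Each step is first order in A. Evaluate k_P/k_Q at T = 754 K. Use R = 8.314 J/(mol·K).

With equal orders, S_{P/Q} = k_P/k_Q = (A_P/A_Q)·exp[(E_Q−E_P)/(RT)].
(E_Q−E_P)/(RT) = (30.8−60.8)×10³/(8.314×754) = -30000/6269 = -4.786.
k_P/k_Q = (8.59×10^11/1.90×10^10)·exp(-4.786) = 45.21 × 0.008349 = 0.377.
Since E_P > E_Q, raising the temperature improves selectivity toward P.

0.377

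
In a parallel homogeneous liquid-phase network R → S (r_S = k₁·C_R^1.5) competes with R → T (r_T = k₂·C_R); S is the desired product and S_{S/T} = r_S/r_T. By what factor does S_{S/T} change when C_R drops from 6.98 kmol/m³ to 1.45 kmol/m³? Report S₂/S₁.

S_{S/T} = (k₁/k₂)·C_R^0.5, so S₂/S₁ = (C_{R,2}/C_{R,1})^0.5.
= (1.45/6.98)^0.5 = (0.2077)^0.5 = 0.456.
Selectivity toward S falls as C_R falls — high-concentration operation is favoured.

0.456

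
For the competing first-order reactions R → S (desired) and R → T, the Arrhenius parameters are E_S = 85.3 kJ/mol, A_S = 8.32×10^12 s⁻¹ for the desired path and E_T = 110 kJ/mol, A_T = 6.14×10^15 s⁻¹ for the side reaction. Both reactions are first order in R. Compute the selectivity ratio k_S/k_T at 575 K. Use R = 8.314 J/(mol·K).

With equal orders, S_{S/T} = k_S/k_T = (A_S/A_T)·exp[(E_T−E_S)/(RT)].
(E_T−E_S)/(RT) = (110−85.3)×10³/(8.314×575) = 24700/4781 = 5.167.
k_S/k_T = (8.32×10^12/6.14×10^15)·exp(5.167) = 0.001355 × 175.3 = 0.238.
Since E_S < E_T, lowering the temperature improves selectivity toward S.

0.238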